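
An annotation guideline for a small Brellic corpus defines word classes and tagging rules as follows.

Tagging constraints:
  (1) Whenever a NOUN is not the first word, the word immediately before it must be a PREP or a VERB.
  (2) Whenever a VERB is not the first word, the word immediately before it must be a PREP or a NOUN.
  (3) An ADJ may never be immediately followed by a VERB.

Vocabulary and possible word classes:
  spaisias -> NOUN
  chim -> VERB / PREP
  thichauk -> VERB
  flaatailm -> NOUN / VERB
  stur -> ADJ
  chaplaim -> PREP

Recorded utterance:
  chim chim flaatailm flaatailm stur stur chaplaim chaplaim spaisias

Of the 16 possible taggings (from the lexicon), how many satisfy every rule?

Candidates per position — 1:chim {VERB,PREP}; 2:chim {VERB,PREP}; 3:flaatailm {NOUN,VERB}; 4:flaatailm {NOUN,VERB}; 5:stur {ADJ}; 6:stur {ADJ}; 7:chaplaim {PREP}; 8:chaplaim {PREP}; 9:spaisias {NOUN}.
There are 16 candidate sequences in total.
The sequences that satisfy every rule: VERB PREP NOUN VERB ADJ ADJ PREP PREP NOUN; VERB PREP VERB NOUN ADJ ADJ PREP PREP NOUN; PREP VERB NOUN VERB ADJ ADJ PREP PREP NOUN; PREP PREP NOUN VERB ADJ ADJ PREP PREP NOUN; PREP PREP VERB NOUN ADJ ADJ PREP PREP NOUN.
Count = 5.

5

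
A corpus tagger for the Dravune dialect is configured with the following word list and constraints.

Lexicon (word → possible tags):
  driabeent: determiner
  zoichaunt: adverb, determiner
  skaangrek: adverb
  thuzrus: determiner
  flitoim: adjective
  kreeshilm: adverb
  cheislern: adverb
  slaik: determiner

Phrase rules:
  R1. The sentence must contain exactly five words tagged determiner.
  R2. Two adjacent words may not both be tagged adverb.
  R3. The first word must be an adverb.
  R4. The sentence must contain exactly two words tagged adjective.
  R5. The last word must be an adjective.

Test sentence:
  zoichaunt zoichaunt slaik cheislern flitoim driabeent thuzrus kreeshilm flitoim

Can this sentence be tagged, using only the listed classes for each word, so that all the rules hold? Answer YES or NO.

Candidates per position — 1:zoichaunt {adverb,determiner}; 2:zoichaunt {adverb,determiner}; 3:slaik {determiner}; 4:cheislern {adverb}; 5:flitoim {adjective}; 6:driabeent {determiner}; 7:thuzrus {determiner}; 8:kreeshilm {adverb}; 9:flitoim {adjective}.
Every candidate sequence violates at least one rule; no consistent tagging exists.

NO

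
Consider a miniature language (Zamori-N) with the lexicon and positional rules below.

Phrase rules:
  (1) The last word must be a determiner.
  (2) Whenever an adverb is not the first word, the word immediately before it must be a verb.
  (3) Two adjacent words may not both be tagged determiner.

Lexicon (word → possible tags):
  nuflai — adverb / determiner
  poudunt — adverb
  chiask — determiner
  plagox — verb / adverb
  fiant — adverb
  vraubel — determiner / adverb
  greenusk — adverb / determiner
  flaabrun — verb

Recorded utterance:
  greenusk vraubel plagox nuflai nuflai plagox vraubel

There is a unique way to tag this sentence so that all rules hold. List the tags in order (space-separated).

adverb determiner verb adverb determiner verb determiner

Candidates per position — 1:greenusk {adverb,determiner}; 2:vraubel {determiner,adverb}; 3:plagox {verb,adverb}; 4:nuflai {adverb,determiner}; 5:nuflai {adverb,determiner}; 6:plagox {verb,adverb}; 7:vraubel {determiner,adverb}.
At position 2, choosing adverb makes rule 2 impossible to satisfy; hence determiner.
At position 3, choosing adverb makes rule 2 impossible to satisfy; hence verb.
At position 5, choosing adverb makes rule 2 impossible to satisfy; hence determiner.
At position 6, choosing adverb makes rule 2 impossible to satisfy; hence verb.
At position 7, choosing adverb makes rule 1 impossible to satisfy; hence determiner.
At position 1, choosing determiner makes rule 3 impossible to satisfy; hence adverb.
At position 4, choosing determiner makes rule 3 impossible to satisfy; hence adverb.
So the tagging must be: adverb determiner verb adverb determiner verb determiner.
Rule-by-rule: rule 1 ok; rule 2 ok; rule 3 ok.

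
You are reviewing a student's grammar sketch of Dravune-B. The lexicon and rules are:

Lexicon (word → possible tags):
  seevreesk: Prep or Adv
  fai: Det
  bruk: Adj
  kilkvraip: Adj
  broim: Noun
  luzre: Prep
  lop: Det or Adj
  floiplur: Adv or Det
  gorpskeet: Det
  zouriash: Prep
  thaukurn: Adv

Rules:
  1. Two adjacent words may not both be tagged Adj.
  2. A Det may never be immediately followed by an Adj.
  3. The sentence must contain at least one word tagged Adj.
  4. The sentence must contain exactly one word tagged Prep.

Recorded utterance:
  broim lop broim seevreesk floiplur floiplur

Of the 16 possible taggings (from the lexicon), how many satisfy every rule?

Candidates per position — 1:broim {Noun}; 2:lop {Det,Adj}; 3:broim {Noun}; 4:seevreesk {Prep,Adv}; 5:floiplur {Adv,Det}; 6:floiplur {Adv,Det}.
There are 16 candidate sequences in total.
The sequences that satisfy every rule: Noun Adj Noun Prep Adv Adv; Noun Adj Noun Prep Adv Det; Noun Adj Noun Prep Det Adv; Noun Adj Noun Prep Det Det.
Count = 4.

4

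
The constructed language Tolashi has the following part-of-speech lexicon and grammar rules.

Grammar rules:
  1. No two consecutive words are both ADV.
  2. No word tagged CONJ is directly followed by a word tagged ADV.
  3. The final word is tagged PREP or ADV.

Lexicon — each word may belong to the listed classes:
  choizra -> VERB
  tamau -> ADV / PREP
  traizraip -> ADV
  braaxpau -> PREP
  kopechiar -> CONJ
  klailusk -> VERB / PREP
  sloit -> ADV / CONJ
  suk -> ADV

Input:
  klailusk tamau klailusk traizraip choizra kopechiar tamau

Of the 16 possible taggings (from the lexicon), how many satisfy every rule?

8

Candidates per position — 1:klailusk {VERB,PREP}; 2:tamau {ADV,PREP}; 3:klailusk {VERB,PREP}; 4:traizraip {ADV}; 5:choizra {VERB}; 6:kopechiar {CONJ}; 7:tamau {ADV,PREP}.
There are 16 candidate sequences in total.
Checking each against the rules leaves 8 sequences.
Count = 8.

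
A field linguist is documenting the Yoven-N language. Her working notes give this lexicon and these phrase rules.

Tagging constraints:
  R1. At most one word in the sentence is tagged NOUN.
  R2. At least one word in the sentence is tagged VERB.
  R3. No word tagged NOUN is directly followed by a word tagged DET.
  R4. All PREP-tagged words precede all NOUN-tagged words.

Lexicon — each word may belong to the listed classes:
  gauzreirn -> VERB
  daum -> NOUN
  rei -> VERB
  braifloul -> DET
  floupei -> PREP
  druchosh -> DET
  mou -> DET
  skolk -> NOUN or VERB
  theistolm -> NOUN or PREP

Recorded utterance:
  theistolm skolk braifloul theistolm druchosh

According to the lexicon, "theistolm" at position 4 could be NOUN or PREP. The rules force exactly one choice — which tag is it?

Candidates per position — 1:theistolm {NOUN,PREP}; 2:skolk {NOUN,VERB}; 3:braifloul {DET}; 4:theistolm {NOUN,PREP}; 5:druchosh {DET}.
Position 2: tagging it NOUN would leave rule 2 unsatisfiable, so it must be VERB.
Position 4: tagging it NOUN would leave rule 3 unsatisfiable, so it must be PREP.
Position 1: tagging it NOUN would leave rule 4 unsatisfiable, so it must be PREP.
That leaves exactly one tagging: PREP VERB DET PREP DET.
Checking: rule 1 satisfied; rule 2 satisfied; rule 3 satisfied; rule 4 satisfied.

PREP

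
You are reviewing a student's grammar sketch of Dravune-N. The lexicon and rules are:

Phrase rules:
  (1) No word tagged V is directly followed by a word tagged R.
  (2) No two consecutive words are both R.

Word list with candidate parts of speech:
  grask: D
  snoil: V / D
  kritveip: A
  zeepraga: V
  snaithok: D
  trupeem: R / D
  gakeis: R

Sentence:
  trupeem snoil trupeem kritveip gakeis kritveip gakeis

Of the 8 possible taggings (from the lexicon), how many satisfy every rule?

Candidates per position — 1:trupeem {R,D}; 2:snoil {V,D}; 3:trupeem {R,D}; 4:kritveip {A}; 5:gakeis {R}; 6:kritveip {A}; 7:gakeis {R}.
There are 8 candidate sequences in total.
Checking each against the rules leaves 6 sequences.
Count = 6.

6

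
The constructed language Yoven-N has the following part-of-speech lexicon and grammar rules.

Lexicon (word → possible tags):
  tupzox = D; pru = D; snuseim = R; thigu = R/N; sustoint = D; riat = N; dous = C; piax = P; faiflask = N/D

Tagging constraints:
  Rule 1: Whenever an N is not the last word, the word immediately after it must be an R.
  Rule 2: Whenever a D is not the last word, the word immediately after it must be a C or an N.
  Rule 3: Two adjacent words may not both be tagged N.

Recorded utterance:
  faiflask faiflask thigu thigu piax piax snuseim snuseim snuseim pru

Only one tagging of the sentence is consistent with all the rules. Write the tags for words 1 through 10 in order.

Candidates per position — 1:faiflask {N,D}; 2:faiflask {N,D}; 3:thigu {R,N}; 4:thigu {R,N}; 5:piax {P}; 6:piax {P}; 7:snuseim {R}; 8:snuseim {R}; 9:snuseim {R}; 10:pru {D}.
At position 1, choosing N makes rule 1 impossible to satisfy; hence D.
At position 2, choosing D makes rule 2 impossible to satisfy; hence N.
At position 3, choosing N makes rule 1 impossible to satisfy; hence R.
At position 4, choosing N makes rule 1 impossible to satisfy; hence R.
So the tagging must be: D N R R P P R R R D.
Checking: rule 1 satisfied; rule 2 satisfied; rule 3 satisfied.

D N R R P P R R R D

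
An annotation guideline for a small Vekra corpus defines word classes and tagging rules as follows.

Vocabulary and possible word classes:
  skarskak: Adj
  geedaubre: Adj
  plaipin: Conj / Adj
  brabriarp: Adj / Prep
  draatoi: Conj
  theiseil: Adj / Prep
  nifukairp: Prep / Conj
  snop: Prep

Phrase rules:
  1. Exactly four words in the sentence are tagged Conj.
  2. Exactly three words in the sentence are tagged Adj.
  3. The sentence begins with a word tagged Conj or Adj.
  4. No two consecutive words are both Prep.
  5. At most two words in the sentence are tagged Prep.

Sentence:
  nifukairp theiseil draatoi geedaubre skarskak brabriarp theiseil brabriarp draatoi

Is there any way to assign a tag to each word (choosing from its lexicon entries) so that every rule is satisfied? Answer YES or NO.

NO

Candidates per position — 1:nifukairp {Prep,Conj}; 2:theiseil {Adj,Prep}; 3:draatoi {Conj}; 4:geedaubre {Adj}; 5:skarskak {Adj}; 6:brabriarp {Adj,Prep}; 7:theiseil {Adj,Prep}; 8:brabriarp {Adj,Prep}; 9:draatoi {Conj}.
Rule 1 cannot be satisfied by any choice of tags from the lexicon.
So there is no consistent tagging.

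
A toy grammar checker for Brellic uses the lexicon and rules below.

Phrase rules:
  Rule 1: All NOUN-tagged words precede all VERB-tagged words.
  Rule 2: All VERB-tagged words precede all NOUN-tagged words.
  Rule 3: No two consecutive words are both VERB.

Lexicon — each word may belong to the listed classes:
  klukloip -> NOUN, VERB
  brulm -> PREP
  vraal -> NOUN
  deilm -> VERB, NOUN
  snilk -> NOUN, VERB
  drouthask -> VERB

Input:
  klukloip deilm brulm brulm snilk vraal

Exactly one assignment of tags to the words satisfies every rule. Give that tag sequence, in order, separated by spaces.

NOUN NOUN PREP PREP NOUN NOUN

Candidates per position — 1:klukloip {NOUN,VERB}; 2:deilm {VERB,NOUN}; 3:brulm {PREP}; 4:brulm {PREP}; 5:snilk {NOUN,VERB}; 6:vraal {NOUN}.
If word 1 were VERB, no tagging could satisfy rule 1; so word 1 is NOUN.
If word 2 were VERB, no tagging could satisfy rule 1; so word 2 is NOUN.
If word 5 were VERB, no tagging could satisfy rule 1; so word 5 is NOUN.
The only consistent sequence is: NOUN NOUN PREP PREP NOUN NOUN.
Checking: rule 1 ✓; rule 2 ✓; rule 3 ✓.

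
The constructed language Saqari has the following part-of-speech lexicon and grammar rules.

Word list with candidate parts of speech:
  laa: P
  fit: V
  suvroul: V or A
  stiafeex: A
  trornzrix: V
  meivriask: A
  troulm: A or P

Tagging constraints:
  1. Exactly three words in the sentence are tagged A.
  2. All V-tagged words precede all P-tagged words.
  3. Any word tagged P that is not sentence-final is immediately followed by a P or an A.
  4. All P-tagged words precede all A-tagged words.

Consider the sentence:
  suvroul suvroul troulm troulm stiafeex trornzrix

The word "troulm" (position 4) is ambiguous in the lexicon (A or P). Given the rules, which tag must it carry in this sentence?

A

Candidates per position — 1:suvroul {V,A}; 2:suvroul {V,A}; 3:troulm {A,P}; 4:troulm {A,P}; 5:stiafeex {A}; 6:trornzrix {V}.
Position 3: P is ruled out by rule 2; that leaves A.
Position 4: P is ruled out by rule 2; that leaves A.
Position 1: A is ruled out by rule 1; that leaves V.
Position 2: A is ruled out by rule 1; that leaves V.
That leaves exactly one tagging: V V A A A V.
Checking: rule 1 ✓; rule 2 ✓; rule 3 ✓; rule 4 ✓.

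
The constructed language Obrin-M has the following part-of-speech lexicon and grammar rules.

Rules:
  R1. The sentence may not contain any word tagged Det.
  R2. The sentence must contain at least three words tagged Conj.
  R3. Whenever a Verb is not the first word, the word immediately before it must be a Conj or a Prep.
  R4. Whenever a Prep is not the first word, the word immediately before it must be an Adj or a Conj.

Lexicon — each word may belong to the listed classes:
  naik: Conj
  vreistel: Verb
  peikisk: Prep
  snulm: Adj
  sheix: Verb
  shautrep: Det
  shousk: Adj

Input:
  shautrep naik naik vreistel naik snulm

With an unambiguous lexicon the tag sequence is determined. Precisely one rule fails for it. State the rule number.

1

Fixed tagging: Det Conj Conj Verb Conj Adj.
Rule check: R1 violated, R2 holds, R3 holds, R4 holds.
Only rule 1 fails.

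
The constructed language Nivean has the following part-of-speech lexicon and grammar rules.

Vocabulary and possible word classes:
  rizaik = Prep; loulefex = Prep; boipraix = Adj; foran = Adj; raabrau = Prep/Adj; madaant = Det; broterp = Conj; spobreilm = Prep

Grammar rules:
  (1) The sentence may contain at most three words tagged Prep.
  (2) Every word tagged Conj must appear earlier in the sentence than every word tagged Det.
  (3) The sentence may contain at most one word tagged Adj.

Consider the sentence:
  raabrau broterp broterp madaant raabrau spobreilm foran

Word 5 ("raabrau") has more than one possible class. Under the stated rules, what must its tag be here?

Prep

Candidates per position — 1:raabrau {Prep,Adj}; 2:broterp {Conj}; 3:broterp {Conj}; 4:madaant {Det}; 5:raabrau {Prep,Adj}; 6:spobreilm {Prep}; 7:foran {Adj}.
Word 1 cannot be Adj — rule 3 would then fail for every completion. It is Prep.
Word 5 cannot be Adj — rule 3 would then fail for every completion. It is Prep.
So the tagging must be: Prep Conj Conj Det Prep Prep Adj.
Verifying each rule — rule 1 ✓; rule 2 ✓; rule 3 ✓.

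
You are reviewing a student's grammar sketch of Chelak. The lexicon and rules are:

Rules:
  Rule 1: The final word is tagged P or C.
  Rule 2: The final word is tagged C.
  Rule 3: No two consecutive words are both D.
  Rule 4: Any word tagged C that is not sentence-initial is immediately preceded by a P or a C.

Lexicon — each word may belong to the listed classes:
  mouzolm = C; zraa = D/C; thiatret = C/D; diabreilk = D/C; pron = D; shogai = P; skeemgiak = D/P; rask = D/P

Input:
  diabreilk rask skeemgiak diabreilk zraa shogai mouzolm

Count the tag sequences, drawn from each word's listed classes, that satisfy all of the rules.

6

Candidates per position — 1:diabreilk {D,C}; 2:rask {D,P}; 3:skeemgiak {D,P}; 4:diabreilk {D,C}; 5:zraa {D,C}; 6:shogai {P}; 7:mouzolm {C}.
There are 32 candidate sequences in total.
Checking each against the rules leaves 6 sequences.
Count = 6.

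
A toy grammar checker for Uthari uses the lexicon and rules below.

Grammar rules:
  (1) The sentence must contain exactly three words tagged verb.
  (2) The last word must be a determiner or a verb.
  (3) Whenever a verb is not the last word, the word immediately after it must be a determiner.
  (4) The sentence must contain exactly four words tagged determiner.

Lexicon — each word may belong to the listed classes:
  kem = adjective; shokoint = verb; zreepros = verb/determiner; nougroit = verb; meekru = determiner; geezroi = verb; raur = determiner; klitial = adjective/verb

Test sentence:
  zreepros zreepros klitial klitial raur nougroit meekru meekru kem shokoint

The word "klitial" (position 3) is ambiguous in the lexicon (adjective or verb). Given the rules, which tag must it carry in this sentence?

Candidates per position — 1:zreepros {verb,determiner}; 2:zreepros {verb,determiner}; 3:klitial {adjective,verb}; 4:klitial {adjective,verb}; 5:raur {determiner}; 6:nougroit {verb}; 7:meekru {determiner}; 8:meekru {determiner}; 9:kem {adjective}; 10:shokoint {verb}.
At position 2, choosing verb makes rule 3 impossible to satisfy; hence determiner.
At position 3, choosing verb makes rule 3 impossible to satisfy; hence adjective.
At position 1, choosing determiner makes rule 4 impossible to satisfy; hence verb.
At position 4, choosing verb makes rule 1 impossible to satisfy; hence adjective.
So the tagging must be: verb determiner adjective adjective determiner verb determiner determiner adjective verb.
Rule-by-rule: rule 1 ok; rule 2 ok; rule 3 ok; rule 4 ok.

adjective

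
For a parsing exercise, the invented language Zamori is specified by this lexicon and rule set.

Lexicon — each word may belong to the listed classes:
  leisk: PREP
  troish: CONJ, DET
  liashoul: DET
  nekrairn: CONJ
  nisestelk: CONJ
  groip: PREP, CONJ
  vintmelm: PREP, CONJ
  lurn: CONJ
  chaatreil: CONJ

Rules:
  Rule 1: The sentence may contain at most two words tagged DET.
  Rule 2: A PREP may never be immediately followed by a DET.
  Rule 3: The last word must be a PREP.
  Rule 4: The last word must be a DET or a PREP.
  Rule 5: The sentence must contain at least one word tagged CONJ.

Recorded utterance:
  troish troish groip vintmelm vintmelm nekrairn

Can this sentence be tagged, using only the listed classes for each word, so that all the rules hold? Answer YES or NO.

NO

Candidates per position — 1:troish {CONJ,DET}; 2:troish {CONJ,DET}; 3:groip {PREP,CONJ}; 4:vintmelm {PREP,CONJ}; 5:vintmelm {PREP,CONJ}; 6:nekrairn {CONJ}.
Rule 3 cannot be satisfied by any choice of tags from the lexicon.
So there is no consistent tagging.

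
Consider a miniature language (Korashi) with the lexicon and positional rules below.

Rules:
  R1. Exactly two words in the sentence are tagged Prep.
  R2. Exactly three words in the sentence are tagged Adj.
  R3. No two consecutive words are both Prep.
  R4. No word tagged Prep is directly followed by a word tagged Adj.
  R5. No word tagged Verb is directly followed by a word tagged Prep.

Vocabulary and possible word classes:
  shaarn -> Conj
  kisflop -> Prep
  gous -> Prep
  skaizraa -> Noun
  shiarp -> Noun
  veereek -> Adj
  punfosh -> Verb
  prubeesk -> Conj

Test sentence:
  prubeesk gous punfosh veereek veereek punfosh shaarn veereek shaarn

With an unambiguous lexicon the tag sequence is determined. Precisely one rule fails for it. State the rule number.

Fixed tagging: Conj Prep Verb Adj Adj Verb Conj Adj Conj.
Applying the rules: R1 fails, R2 ok, R3 ok, R4 ok, R5 ok.
Only rule 1 fails.

1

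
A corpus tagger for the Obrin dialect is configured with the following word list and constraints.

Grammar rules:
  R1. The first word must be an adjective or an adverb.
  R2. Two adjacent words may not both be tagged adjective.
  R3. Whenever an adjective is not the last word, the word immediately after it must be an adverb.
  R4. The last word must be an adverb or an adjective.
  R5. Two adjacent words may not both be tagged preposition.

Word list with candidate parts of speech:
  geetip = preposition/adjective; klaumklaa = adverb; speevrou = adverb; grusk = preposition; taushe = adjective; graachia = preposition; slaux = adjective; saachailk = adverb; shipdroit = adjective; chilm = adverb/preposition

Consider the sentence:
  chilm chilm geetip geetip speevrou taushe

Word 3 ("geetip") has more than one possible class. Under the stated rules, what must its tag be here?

preposition

Candidates per position — 1:chilm {adverb,preposition}; 2:chilm {adverb,preposition}; 3:geetip {preposition,adjective}; 4:geetip {preposition,adjective}; 5:speevrou {adverb}; 6:taushe {adjective}.
Word 1 cannot be preposition — rule 1 would then fail for every completion. It is adverb.
Word 3 cannot be adjective — rule 3 would then fail for every completion. It is preposition.
Word 4 cannot be preposition — rule 5 would then fail for every completion. It is adjective.
Word 2 cannot be preposition — rule 5 would then fail for every completion. It is adverb.
The unique satisfying tagging is: adverb adverb preposition adjective adverb adjective.
Checking: rule 1 ok; rule 2 ok; rule 3 ok; rule 4 ok; rule 5 ok.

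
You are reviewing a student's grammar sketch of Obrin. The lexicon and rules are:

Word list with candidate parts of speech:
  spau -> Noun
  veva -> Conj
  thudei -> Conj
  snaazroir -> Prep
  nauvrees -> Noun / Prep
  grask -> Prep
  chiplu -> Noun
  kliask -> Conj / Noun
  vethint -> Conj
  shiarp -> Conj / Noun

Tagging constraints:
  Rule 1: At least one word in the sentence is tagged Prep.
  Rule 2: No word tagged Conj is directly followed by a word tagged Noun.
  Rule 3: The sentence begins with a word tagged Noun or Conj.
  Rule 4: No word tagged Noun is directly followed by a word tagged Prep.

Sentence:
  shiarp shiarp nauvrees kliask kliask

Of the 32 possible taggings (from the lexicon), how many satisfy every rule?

6

Candidates per position — 1:shiarp {Conj,Noun}; 2:shiarp {Conj,Noun}; 3:nauvrees {Noun,Prep}; 4:kliask {Conj,Noun}; 5:kliask {Conj,Noun}.
There are 32 candidate sequences in total.
Checking each against the rules leaves 6 sequences.
Count = 6.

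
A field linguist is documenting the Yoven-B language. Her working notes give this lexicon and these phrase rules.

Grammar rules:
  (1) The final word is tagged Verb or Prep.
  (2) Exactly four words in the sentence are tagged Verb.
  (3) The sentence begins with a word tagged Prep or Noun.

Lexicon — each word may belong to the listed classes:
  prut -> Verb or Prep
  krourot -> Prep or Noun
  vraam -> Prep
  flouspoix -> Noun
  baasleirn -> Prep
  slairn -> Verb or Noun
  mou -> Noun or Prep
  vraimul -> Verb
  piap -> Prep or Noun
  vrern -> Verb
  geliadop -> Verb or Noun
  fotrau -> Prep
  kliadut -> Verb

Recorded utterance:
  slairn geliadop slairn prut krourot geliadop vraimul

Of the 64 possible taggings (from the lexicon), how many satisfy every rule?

Candidates per position — 1:slairn {Verb,Noun}; 2:geliadop {Verb,Noun}; 3:slairn {Verb,Noun}; 4:prut {Verb,Prep}; 5:krourot {Prep,Noun}; 6:geliadop {Verb,Noun}; 7:vraimul {Verb}.
There are 64 candidate sequences in total.
Checking each against the rules leaves 8 sequences.
Count = 8.

8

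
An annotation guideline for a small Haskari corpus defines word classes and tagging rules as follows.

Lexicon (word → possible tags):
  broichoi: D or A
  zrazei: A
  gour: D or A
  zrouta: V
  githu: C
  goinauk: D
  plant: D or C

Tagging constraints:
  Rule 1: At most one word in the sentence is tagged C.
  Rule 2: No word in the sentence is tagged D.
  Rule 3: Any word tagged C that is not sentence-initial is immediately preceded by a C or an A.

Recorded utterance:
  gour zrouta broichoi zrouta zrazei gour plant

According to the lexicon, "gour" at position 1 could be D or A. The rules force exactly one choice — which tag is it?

A

Candidates per position — 1:gour {D,A}; 2:zrouta {V}; 3:broichoi {D,A}; 4:zrouta {V}; 5:zrazei {A}; 6:gour {D,A}; 7:plant {D,C}.
At position 1, choosing D makes rule 2 impossible to satisfy; hence A.
At position 3, choosing D makes rule 2 impossible to satisfy; hence A.
At position 6, choosing D makes rule 2 impossible to satisfy; hence A.
At position 7, choosing D makes rule 2 impossible to satisfy; hence C.
That leaves exactly one tagging: A V A V A A C.
Check: rule 1 ok; rule 2 ok; rule 3 ok.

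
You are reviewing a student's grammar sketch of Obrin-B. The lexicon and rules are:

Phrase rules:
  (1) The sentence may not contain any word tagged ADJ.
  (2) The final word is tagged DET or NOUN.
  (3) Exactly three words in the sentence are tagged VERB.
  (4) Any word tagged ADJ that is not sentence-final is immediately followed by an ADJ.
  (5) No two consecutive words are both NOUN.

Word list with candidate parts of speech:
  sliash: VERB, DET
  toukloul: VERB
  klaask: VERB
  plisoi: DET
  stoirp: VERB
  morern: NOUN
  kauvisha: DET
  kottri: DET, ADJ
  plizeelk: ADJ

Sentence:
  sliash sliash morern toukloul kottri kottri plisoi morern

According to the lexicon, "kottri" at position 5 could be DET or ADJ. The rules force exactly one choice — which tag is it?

DET

Candidates per position — 1:sliash {VERB,DET}; 2:sliash {VERB,DET}; 3:morern {NOUN}; 4:toukloul {VERB}; 5:kottri {DET,ADJ}; 6:kottri {DET,ADJ}; 7:plisoi {DET}; 8:morern {NOUN}.
Position 1: tagging it DET would leave rule 3 unsatisfiable, so it must be VERB.
Position 2: tagging it DET would leave rule 3 unsatisfiable, so it must be VERB.
Position 5: tagging it ADJ would leave rule 1 unsatisfiable, so it must be DET.
Position 6: tagging it ADJ would leave rule 1 unsatisfiable, so it must be DET.
That leaves exactly one tagging: VERB VERB NOUN VERB DET DET DET NOUN.
Check: rule 1 satisfied; rule 2 satisfied; rule 3 satisfied; rule 4 satisfied; rule 5 satisfied.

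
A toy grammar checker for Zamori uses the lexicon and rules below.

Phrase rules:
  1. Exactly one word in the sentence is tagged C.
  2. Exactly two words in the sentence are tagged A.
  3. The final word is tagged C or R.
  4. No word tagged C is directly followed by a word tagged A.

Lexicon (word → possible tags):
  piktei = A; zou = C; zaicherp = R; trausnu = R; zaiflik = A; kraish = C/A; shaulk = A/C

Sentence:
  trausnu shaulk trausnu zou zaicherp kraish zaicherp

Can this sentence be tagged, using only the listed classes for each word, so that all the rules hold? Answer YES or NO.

YES

Candidates per position — 1:trausnu {R}; 2:shaulk {A,C}; 3:trausnu {R}; 4:zou {C}; 5:zaicherp {R}; 6:kraish {C,A}; 7:zaicherp {R}.
One satisfying assignment: R A R C R A R.
Rule-by-rule: rule 1 ok; rule 2 ok; rule 3 ok; rule 4 ok.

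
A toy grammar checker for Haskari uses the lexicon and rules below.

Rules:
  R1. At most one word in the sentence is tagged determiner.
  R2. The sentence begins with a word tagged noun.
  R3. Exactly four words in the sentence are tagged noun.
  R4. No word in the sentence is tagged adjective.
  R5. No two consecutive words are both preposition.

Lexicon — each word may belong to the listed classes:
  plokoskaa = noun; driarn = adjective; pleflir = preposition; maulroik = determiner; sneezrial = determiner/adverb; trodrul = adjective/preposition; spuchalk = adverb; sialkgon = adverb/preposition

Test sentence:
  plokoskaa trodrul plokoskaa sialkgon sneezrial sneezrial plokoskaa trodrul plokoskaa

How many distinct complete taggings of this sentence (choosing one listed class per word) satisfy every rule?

Candidates per position — 1:plokoskaa {noun}; 2:trodrul {adjective,preposition}; 3:plokoskaa {noun}; 4:sialkgon {adverb,preposition}; 5:sneezrial {determiner,adverb}; 6:sneezrial {determiner,adverb}; 7:plokoskaa {noun}; 8:trodrul {adjective,preposition}; 9:plokoskaa {noun}.
There are 32 candidate sequences in total.
Checking each against the rules leaves 6 sequences.
Count = 6.

6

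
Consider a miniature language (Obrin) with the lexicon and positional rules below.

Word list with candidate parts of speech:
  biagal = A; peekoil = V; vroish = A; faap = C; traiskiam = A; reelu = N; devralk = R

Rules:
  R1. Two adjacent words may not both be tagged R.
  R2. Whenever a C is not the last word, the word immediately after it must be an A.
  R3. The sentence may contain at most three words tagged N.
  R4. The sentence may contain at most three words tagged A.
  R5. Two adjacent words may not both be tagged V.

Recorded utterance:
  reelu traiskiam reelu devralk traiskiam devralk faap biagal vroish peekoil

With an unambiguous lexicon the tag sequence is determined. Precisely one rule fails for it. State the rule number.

Fixed tagging: N A N R A R C A A V.
Rule check: R1 ok, R2 ok, R3 ok, R4 fails, R5 ok.
Only rule 4 fails.

4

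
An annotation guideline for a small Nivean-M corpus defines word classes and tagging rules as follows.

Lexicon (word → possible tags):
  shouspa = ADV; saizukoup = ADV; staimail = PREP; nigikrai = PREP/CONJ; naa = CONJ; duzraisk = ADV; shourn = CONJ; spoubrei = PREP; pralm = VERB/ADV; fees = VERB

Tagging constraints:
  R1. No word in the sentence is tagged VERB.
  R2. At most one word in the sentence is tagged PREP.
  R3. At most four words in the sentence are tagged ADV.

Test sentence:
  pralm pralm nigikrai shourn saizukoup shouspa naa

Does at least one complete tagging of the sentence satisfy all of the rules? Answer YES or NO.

Candidates per position — 1:pralm {VERB,ADV}; 2:pralm {VERB,ADV}; 3:nigikrai {PREP,CONJ}; 4:shourn {CONJ}; 5:saizukoup {ADV}; 6:shouspa {ADV}; 7:naa {CONJ}.
One satisfying assignment: ADV ADV CONJ CONJ ADV ADV CONJ.
Check: rule 1 satisfied; rule 2 satisfied; rule 3 satisfied.

YES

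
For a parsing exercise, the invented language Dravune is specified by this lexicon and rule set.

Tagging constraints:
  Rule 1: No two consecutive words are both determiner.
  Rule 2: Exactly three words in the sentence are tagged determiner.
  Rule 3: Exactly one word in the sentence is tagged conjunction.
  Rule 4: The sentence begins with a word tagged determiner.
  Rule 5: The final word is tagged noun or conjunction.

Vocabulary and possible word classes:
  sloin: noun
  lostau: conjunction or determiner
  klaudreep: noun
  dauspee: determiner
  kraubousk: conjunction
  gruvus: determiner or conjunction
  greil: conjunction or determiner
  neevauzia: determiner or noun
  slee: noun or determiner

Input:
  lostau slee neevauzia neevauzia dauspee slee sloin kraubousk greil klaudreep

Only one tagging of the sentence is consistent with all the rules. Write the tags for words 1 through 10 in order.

Candidates per position — 1:lostau {conjunction,determiner}; 2:slee {noun,determiner}; 3:neevauzia {determiner,noun}; 4:neevauzia {determiner,noun}; 5:dauspee {determiner}; 6:slee {noun,determiner}; 7:sloin {noun}; 8:kraubousk {conjunction}; 9:greil {conjunction,determiner}; 10:klaudreep {noun}.
Position 1: conjunction is ruled out by rule 3; that leaves determiner.
Position 2: determiner is ruled out by rule 1; that leaves noun.
Position 4: determiner is ruled out by rule 1; that leaves noun.
Position 6: determiner is ruled out by rule 1; that leaves noun.
Position 9: conjunction is ruled out by rule 3; that leaves determiner.
Position 3: determiner is ruled out by rule 2; that leaves noun.
The only consistent sequence is: determiner noun noun noun determiner noun noun conjunction determiner noun.
Rule-by-rule: rule 1 holds; rule 2 holds; rule 3 holds; rule 4 holds; rule 5 holds.

determiner noun noun noun determiner noun noun conjunction determiner noun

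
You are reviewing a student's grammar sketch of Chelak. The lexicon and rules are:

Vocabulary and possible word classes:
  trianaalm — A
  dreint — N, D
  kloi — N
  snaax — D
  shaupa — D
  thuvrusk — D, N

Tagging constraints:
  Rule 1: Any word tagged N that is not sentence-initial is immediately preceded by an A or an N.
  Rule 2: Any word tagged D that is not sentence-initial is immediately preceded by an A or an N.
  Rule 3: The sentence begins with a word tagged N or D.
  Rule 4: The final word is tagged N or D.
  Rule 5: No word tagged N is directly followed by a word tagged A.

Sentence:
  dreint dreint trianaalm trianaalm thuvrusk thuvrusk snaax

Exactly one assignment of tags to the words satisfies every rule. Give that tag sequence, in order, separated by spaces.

Candidates per position — 1:dreint {N,D}; 2:dreint {N,D}; 3:trianaalm {A}; 4:trianaalm {A}; 5:thuvrusk {D,N}; 6:thuvrusk {D,N}; 7:snaax {D}.
At position 2, choosing N makes rule 5 impossible to satisfy; hence D.
At position 6, choosing D makes rule 2 impossible to satisfy; hence N.
At position 1, choosing D makes rule 2 impossible to satisfy; hence N.
At position 5, choosing D makes rule 1 impossible to satisfy; hence N.
The only consistent sequence is: N D A A N N D.
Rule-by-rule: rule 1 ✓; rule 2 ✓; rule 3 ✓; rule 4 ✓; rule 5 ✓.

N D A A N N D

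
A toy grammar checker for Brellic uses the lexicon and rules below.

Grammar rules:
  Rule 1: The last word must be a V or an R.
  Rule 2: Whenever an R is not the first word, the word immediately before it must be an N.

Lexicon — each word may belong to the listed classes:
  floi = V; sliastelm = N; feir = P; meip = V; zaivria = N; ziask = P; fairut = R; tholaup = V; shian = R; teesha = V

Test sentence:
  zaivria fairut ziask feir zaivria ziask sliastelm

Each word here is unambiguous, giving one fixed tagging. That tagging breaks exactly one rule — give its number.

1

Fixed tagging: N R P P N P N.
Rule check: R1 violated, R2 holds.
Only rule 1 fails.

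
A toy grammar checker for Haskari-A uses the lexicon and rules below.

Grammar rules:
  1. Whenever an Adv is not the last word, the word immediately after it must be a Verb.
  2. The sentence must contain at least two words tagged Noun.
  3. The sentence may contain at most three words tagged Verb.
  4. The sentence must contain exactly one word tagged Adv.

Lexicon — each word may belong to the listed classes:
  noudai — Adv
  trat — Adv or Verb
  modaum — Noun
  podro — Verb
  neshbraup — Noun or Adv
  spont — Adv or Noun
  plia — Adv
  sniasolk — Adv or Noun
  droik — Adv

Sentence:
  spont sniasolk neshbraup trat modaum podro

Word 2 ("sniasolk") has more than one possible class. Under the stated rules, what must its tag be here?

Noun

Candidates per position — 1:spont {Adv,Noun}; 2:sniasolk {Adv,Noun}; 3:neshbraup {Noun,Adv}; 4:trat {Adv,Verb}; 5:modaum {Noun}; 6:podro {Verb}.
Position 1: Adv is ruled out by rule 1; that leaves Noun.
Position 2: Adv is ruled out by rule 1; that leaves Noun.
Position 4: Adv is ruled out by rule 1; that leaves Verb.
Position 3: Noun is ruled out by rule 4; that leaves Adv.
That leaves exactly one tagging: Noun Noun Adv Verb Noun Verb.
Check: rule 1 ok; rule 2 ok; rule 3 ok; rule 4 ok.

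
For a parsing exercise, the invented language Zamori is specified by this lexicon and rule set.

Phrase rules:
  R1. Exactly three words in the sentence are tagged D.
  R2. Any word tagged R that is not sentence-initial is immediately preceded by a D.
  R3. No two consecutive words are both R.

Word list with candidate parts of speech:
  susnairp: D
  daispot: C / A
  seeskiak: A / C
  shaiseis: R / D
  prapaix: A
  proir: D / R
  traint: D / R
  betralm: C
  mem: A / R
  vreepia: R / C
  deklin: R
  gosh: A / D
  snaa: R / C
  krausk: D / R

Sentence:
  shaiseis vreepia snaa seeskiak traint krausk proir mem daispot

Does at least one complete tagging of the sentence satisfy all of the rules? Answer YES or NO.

YES

Candidates per position — 1:shaiseis {R,D}; 2:vreepia {R,C}; 3:snaa {R,C}; 4:seeskiak {A,C}; 5:traint {D,R}; 6:krausk {D,R}; 7:proir {D,R}; 8:mem {A,R}; 9:daispot {C,A}.
One satisfying assignment: D C C A D R D R C.
Checking: rule 1 satisfied; rule 2 satisfied; rule 3 satisfied.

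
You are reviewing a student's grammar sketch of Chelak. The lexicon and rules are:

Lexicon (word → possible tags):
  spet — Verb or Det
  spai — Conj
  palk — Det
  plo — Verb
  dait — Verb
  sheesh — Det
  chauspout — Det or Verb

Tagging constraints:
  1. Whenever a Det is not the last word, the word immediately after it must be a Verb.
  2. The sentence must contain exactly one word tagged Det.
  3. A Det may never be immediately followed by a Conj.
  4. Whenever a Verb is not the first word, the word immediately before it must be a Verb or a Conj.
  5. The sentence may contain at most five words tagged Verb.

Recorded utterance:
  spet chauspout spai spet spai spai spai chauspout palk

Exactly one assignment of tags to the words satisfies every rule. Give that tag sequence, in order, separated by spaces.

Verb Verb Conj Verb Conj Conj Conj Verb Det

Candidates per position — 1:spet {Verb,Det}; 2:chauspout {Det,Verb}; 3:spai {Conj}; 4:spet {Verb,Det}; 5:spai {Conj}; 6:spai {Conj}; 7:spai {Conj}; 8:chauspout {Det,Verb}; 9:palk {Det}.
If word 1 were Det, no tagging could satisfy rule 2; so word 1 is Verb.
If word 2 were Det, no tagging could satisfy rule 1; so word 2 is Verb.
If word 4 were Det, no tagging could satisfy rule 1; so word 4 is Verb.
If word 8 were Det, no tagging could satisfy rule 1; so word 8 is Verb.
That leaves exactly one tagging: Verb Verb Conj Verb Conj Conj Conj Verb Det.
Verifying each rule — rule 1 ✓; rule 2 ✓; rule 3 ✓; rule 4 ✓; rule 5 ✓.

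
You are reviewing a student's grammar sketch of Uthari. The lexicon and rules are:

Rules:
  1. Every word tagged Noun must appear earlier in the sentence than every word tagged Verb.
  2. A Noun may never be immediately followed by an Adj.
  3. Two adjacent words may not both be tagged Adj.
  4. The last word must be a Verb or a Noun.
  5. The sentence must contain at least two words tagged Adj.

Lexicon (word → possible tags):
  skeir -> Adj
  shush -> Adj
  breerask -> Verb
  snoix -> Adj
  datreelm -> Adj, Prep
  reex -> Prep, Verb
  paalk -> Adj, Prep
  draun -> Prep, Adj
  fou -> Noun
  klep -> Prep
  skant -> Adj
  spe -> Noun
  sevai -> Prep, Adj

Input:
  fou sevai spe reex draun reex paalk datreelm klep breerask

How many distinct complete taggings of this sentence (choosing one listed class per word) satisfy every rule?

Candidates per position — 1:fou {Noun}; 2:sevai {Prep,Adj}; 3:spe {Noun}; 4:reex {Prep,Verb}; 5:draun {Prep,Adj}; 6:reex {Prep,Verb}; 7:paalk {Adj,Prep}; 8:datreelm {Adj,Prep}; 9:klep {Prep}; 10:breerask {Verb}.
There are 64 candidate sequences in total.
Checking each against the rules leaves 8 sequences.
Count = 8.

8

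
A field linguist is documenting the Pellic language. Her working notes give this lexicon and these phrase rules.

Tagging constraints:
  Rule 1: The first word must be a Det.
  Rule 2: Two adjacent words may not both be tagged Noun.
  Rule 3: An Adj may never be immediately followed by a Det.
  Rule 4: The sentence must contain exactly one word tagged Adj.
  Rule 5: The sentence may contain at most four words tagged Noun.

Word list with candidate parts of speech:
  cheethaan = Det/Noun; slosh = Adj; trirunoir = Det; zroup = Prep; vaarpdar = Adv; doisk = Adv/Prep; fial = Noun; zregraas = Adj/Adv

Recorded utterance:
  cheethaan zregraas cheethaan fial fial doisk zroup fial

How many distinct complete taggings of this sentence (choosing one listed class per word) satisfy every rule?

0

Candidates per position — 1:cheethaan {Det,Noun}; 2:zregraas {Adj,Adv}; 3:cheethaan {Det,Noun}; 4:fial {Noun}; 5:fial {Noun}; 6:doisk {Adv,Prep}; 7:zroup {Prep}; 8:fial {Noun}.
There are 16 candidate sequences in total.
Rule 2 cannot be satisfied by any choice of tags from the lexicon.
So there is no consistent tagging.
Count = 0.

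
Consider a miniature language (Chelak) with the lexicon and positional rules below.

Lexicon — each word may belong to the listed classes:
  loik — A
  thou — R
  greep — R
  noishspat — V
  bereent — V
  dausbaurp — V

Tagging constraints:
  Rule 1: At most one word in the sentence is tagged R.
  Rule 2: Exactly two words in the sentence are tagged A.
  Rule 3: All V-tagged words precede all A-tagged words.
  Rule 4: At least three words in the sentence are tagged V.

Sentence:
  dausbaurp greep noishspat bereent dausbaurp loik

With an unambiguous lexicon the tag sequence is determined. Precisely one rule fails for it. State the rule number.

2

Fixed tagging: V R V V V A.
Checking each rule: R1 ok, R2 fails, R3 ok, R4 ok.
Only rule 2 fails.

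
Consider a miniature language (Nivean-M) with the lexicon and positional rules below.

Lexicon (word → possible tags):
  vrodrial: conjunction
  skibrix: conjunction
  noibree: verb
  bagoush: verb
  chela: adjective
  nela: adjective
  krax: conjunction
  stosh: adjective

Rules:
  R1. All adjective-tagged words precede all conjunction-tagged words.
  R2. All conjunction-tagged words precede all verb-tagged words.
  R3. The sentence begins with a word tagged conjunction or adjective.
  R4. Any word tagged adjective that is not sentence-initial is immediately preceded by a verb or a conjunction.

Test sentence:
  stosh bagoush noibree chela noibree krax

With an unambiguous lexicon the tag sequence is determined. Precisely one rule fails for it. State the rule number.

Fixed tagging: adjective verb verb adjective verb conjunction.
Rule check: R1 ✓, R2 ✗, R3 ✓, R4 ✓.
Only rule 2 fails.

2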